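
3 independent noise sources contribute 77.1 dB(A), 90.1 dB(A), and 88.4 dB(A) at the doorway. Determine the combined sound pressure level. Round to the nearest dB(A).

92 dB(A)

For uncorrelated sources the intensities add, so convert each level to linear form, sum, and take 10·log₁₀ of the total.
Σ 10^(L/10) = 10^(77.1/10) + 10^(90.1/10) + 10^(88.4/10) = 1.766e+09.
L_total = 10·log₁₀(1.766e+09) = 92.47 dB(A).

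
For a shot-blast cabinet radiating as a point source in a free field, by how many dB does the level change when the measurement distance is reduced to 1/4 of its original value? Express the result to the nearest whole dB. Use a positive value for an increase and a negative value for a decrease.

Point-source spreading: ΔL = −20·log₁₀(r₂/r₁).
ΔL = −20·log₁₀(0.25) = +12.04 dB.

+12 dB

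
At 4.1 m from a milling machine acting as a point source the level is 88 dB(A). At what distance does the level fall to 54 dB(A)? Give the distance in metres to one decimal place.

Point-source spreading drops the level by 20·log₁₀(r₂/r₁); inverting, r₂/r₁ = 10^(ΔL/20).
r₂ = 4.1·10^((88−54)/20) = 4.1·10^(34.0/20) = 205.49 m.

205.5 m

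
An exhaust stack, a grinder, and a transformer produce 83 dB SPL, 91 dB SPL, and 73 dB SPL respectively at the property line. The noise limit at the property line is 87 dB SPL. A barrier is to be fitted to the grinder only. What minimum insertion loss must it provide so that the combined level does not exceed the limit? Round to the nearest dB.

Everything except the grinder sums to 10^(83/10) + 10^(73/10) = 2.195e+08 in linear terms, 83.41 dB SPL.
The limit corresponds to 10^(87/10) = 5.012e+08; subtracting the fixed part leaves 2.817e+08 for the grinder, i.e. 84.50 dB SPL.
So the grinder must be reduced from 91 to 84.50 dB SPL: IL = 6.50 dB.

7 dB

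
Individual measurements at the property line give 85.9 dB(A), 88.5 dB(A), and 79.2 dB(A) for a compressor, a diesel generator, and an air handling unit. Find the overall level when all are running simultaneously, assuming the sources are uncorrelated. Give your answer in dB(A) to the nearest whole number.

91 dB(A)

Incoherent sources combine by intensity addition: L_total = 10·log₁₀(Σ 10^(L_i/10)).
Σ 10^(L/10) = 10^(85.9/10) + 10^(88.5/10) + 10^(79.2/10) = 1.180e+09.
L_total = 10·log₁₀(1.180e+09) = 90.72 dB(A).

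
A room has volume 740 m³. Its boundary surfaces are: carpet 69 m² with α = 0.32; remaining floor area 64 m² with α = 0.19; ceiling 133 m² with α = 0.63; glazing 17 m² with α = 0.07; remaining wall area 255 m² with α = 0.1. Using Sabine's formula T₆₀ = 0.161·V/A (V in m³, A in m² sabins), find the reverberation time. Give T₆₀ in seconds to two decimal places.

0.82 s

A = Σ Sᵢαᵢ = 69·0.32 + 64·0.19 + 133·0.63 + 17·0.07 + 255·0.1 = 144.72 m².
T₆₀ = 0.161·V/A = 0.161·740/144.72 = 0.823 s.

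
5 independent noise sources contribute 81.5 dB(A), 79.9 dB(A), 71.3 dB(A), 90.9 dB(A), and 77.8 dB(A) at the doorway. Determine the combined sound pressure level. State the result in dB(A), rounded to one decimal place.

Incoherent sources combine by intensity addition: L_total = 10·log₁₀(Σ 10^(L_i/10)).
Σ 10^(L/10) = 10^(81.5/10) + 10^(79.9/10) + 10^(71.3/10) + 10^(90.9/10) + 10^(77.8/10) = 1.543e+09.
L_total = 10·log₁₀(1.543e+09) = 91.88 dB(A).

91.9 dB(A)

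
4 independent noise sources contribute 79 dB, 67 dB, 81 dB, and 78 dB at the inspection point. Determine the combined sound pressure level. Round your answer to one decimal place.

For uncorrelated sources the intensities add, so convert each level to linear form, sum, and take 10·log₁₀ of the total.
Σ 10^(L/10) = 10^(79/10) + 10^(67/10) + 10^(81/10) + 10^(78/10) = 2.734e+08.
L_total = 10·log₁₀(2.734e+08) = 84.37 dB.

84.4 dB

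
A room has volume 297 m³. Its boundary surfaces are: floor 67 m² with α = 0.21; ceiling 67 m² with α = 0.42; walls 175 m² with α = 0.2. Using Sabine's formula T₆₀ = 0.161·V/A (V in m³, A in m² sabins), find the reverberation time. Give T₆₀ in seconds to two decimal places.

A = Σ Sᵢαᵢ = 67·0.21 + 67·0.42 + 175·0.2 = 77.21 m².
T₆₀ = 0.161·V/A = 0.161·297/77.21 = 0.619 s.

0.62 s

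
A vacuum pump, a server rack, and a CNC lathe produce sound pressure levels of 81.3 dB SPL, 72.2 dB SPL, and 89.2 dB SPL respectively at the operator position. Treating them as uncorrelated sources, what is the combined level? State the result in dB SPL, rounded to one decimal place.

89.9 dB SPL

For uncorrelated sources the intensities add, so convert each level to linear form, sum, and take 10·log₁₀ of the total.
Σ 10^(L/10) = 10^(81.3/10) + 10^(72.2/10) + 10^(89.2/10) = 9.833e+08.
L_total = 10·log₁₀(9.833e+08) = 89.93 dB SPL.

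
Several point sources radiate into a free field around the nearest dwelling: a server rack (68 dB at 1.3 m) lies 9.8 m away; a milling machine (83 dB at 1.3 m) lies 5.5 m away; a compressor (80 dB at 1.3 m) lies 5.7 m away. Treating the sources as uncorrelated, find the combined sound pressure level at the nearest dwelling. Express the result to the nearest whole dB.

72 dB

Propagate each source to the receiver with L = L_ref − 20·log₁₀(r/r_ref), then add intensities.
server rack: 68 − 20·log₁₀(9.8/1.3) = 68 − 17.55 = 50.45 dB.
milling machine: 83 − 20·log₁₀(5.5/1.3) = 83 − 12.53 = 70.47 dB.
compressor: 80 − 20·log₁₀(5.7/1.3) = 80 − 12.84 = 67.16 dB.
Σ 10^(L/10) = 1.646e+07 → L_total = 10·log₁₀(1.646e+07) = 72.16 dB.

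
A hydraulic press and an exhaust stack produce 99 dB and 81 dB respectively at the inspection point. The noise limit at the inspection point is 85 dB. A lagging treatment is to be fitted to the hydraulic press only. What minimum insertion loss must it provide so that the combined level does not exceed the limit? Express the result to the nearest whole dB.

16 dB

The untreated sources together contribute 10^(81/10) = 1.259e+08, i.e. 81.00 dB.
The limit corresponds to 10^(85/10) = 3.162e+08; subtracting the fixed part leaves 1.903e+08 for the hydraulic press, i.e. 82.80 dB.
Required insertion loss = 99 − 82.80 = 16.20 dB.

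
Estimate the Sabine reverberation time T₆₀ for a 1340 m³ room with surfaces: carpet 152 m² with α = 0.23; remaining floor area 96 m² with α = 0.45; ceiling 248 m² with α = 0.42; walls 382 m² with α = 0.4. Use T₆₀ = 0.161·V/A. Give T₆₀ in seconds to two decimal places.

Summing Sᵢαᵢ: 152·0.23 + 96·0.45 + 248·0.42 + 382·0.4 = 335.12 m².
T₆₀ = 0.161·V/A = 0.161·1340/335.12 = 0.644 s.

0.64 s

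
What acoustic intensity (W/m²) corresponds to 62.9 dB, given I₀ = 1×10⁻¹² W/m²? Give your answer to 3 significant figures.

1.95e-06 W/m²

I/I₀ = 10^(62.9/10) = 1.95e+06, so I = 1.95e+06 × 10⁻¹² W/m².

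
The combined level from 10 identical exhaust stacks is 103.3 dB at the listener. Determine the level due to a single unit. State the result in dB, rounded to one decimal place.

93.3 dB

For N identical incoherent sources L_total = L₁ + 10·log₁₀ N, so L₁ = 103.3 − 10·log₁₀(10) = 103.3 − 10.000.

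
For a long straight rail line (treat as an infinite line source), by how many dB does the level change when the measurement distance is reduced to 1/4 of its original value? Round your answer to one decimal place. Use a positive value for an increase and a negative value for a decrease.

+6.0 dB

Line-source spreading: ΔL = −10·log₁₀(r₂/r₁).
ΔL = −10·log₁₀(0.25) = +6.02 dB.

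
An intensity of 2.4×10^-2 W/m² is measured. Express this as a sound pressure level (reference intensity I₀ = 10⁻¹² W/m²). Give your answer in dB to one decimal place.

103.8 dB

L = 10·log₁₀(I/I₀) = 10·log₁₀(2.4×10^-2/10⁻¹²) = 10·log₁₀(2.4×10^10).
L = 10·(0.3802 + 10) = 103.80 dB.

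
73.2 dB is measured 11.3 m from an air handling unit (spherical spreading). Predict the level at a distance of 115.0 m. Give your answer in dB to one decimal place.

For a point source, L₂ = L₁ − 20·log₁₀(r₂/r₁).
L₂ = 73.2 − 20·log₁₀(115.0/11.3) = 73.2 − 20.152 = 53.05 dB.

53.0 dB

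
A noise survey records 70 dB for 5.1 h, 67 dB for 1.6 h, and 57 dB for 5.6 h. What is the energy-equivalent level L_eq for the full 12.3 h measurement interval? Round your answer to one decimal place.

67.0 dB

Weight each interval's intensity by its duration and average over T = 12.3 h:
Σ tᵢ·10^(Lᵢ/10) = 5.1·10^(70/10) + 1.6·10^(67/10) + 5.6·10^(57/10) = 6.183e+07.
L_eq = 10·log₁₀(6.183e+07/12.3) = 67.01 dB.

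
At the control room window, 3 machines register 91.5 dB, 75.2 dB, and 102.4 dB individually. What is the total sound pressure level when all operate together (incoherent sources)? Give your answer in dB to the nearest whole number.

103 dB

Incoherent sources combine by intensity addition: L_total = 10·log₁₀(Σ 10^(L_i/10)).
Σ 10^(L/10) = 10^(91.5/10) + 10^(75.2/10) + 10^(102.4/10) = 1.882e+10.
L_total = 10·log₁₀(1.882e+10) = 102.75 dB.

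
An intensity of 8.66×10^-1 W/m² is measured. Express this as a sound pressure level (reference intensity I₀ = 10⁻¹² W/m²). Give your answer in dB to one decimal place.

119.4 dB

Dividing by I₀ shifts the exponent by 12: I/I₀ = 8.66×10^11.
L = 10·(0.9375 + 11) = 119.38 dB.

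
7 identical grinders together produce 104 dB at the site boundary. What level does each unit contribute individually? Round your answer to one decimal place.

95.5 dB

For N identical incoherent sources L_total = L₁ + 10·log₁₀ N, so L₁ = 104 − 10·log₁₀(7) = 104 − 8.451.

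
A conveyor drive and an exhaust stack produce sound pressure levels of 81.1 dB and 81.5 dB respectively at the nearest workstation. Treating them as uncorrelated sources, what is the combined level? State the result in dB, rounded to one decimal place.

84.3 dB

Incoherent sources combine by intensity addition: L_total = 10·log₁₀(Σ 10^(L_i/10)).
Σ 10^(L/10) = 10^(81.1/10) + 10^(81.5/10) = 2.701e+08.
L_total = 10·log₁₀(2.701e+08) = 84.31 dB.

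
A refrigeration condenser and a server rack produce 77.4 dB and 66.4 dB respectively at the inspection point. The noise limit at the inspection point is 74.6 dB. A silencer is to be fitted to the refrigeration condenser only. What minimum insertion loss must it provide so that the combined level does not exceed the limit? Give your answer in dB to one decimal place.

3.5 dB

The untreated sources together contribute 10^(66.4/10) = 4.365e+06, i.e. 66.40 dB.
To meet 74.6 dB overall, the treated refrigeration condenser may contribute at most 10^(74.6/10) − 4.365e+06 = 2.448e+07, i.e. 73.89 dB.
So the refrigeration condenser must be reduced from 77.4 to 73.89 dB: IL = 3.51 dB.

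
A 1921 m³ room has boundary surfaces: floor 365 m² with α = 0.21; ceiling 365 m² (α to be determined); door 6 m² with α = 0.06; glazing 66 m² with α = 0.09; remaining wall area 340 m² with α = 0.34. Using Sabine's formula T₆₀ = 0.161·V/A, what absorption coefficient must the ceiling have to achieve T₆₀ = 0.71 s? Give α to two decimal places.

A = 0.161·V/T₆₀ = 0.161·1921/0.71 = 435.61 m² sabins.
Absorption from the other surfaces = 365·0.21 + 6·0.06 + 66·0.09 + 340·0.34 = 198.55 m², so the ceiling must supply 237.06 m² over 365 m².
α = 237.06/365 = 0.649.

0.65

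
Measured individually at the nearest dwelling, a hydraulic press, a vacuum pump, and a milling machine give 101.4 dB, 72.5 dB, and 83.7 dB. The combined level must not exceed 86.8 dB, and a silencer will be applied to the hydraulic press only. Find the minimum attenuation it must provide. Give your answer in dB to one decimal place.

17.9 dB

The untreated sources together contribute 10^(72.5/10) + 10^(83.7/10) = 2.522e+08, i.e. 84.02 dB.
To meet 86.8 dB overall, the treated hydraulic press may contribute at most 10^(86.8/10) − 2.522e+08 = 2.264e+08, i.e. 83.55 dB.
So the hydraulic press must be reduced from 101.4 to 83.55 dB: IL = 17.85 dB.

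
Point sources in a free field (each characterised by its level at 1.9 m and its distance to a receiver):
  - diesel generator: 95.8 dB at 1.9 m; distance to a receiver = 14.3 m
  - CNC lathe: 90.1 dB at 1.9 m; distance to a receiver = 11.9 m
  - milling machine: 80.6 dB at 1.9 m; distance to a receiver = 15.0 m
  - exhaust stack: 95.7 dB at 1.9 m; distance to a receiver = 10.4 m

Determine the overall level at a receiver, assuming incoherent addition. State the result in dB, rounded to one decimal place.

Propagate each source to the receiver with L = L_ref − 20·log₁₀(r/r_ref), then add intensities.
diesel generator: 95.8 − 20·log₁₀(14.3/1.9) = 95.8 − 17.53 = 78.27 dB.
CNC lathe: 90.1 − 20·log₁₀(11.9/1.9) = 90.1 − 15.94 = 74.16 dB.
milling machine: 80.6 − 20·log₁₀(15.0/1.9) = 80.6 − 17.95 = 62.65 dB.
exhaust stack: 95.7 − 20·log₁₀(10.4/1.9) = 95.7 − 14.77 = 80.93 dB.
Σ 10^(L/10) = 2.191e+08 → L_total = 10·log₁₀(2.191e+08) = 83.41 dB.

83.4 dB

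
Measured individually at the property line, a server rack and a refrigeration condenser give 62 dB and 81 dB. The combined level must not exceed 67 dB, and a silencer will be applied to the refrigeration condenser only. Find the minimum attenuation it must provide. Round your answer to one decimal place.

Fixed contribution from the other source: Σ 10^(L/10) = 10^(62/10) = 1.585e+06 (62.00 dB).
To meet 67 dB overall, the treated refrigeration condenser may contribute at most 10^(67/10) − 1.585e+06 = 3.427e+06, i.e. 65.35 dB.
Required insertion loss = 81 − 65.35 = 15.65 dB.

15.7 dB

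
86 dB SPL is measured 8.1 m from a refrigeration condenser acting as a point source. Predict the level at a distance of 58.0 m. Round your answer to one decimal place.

For a point source, L₂ = L₁ − 20·log₁₀(r₂/r₁).
L₂ = 86 − 20·log₁₀(58.0/8.1) = 86 − 17.099 = 68.90 dB SPL.

68.9 dB SPL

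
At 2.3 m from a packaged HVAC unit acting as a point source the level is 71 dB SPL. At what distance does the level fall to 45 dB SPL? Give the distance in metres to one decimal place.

45.9 m

Point-source spreading drops the level by 20·log₁₀(r₂/r₁); inverting, r₂/r₁ = 10^(ΔL/20).
r₂ = 2.3·10^((71−45)/20) = 2.3·10^(26.0/20) = 45.89 m.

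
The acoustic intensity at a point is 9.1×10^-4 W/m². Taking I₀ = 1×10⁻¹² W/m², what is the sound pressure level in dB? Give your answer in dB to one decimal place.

89.6 dB

I/I₀ = 9.1×10^-4/10⁻¹² = 9.1×10^8, and L = 10·log₁₀(I/I₀).
L = 10·(0.9590 + 8) = 89.59 dB.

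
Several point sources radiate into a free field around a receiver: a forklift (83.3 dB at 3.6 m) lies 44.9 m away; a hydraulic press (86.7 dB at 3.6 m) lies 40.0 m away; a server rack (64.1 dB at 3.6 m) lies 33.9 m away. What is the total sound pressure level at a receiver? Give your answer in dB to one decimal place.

67.2 dB

First find each source's level at the receiver (point-source: −20·log₁₀(r/r_ref)), then combine on an intensity basis.
forklift: 83.3 − 20·log₁₀(44.9/3.6) = 83.3 − 21.92 = 61.38 dB.
hydraulic press: 86.7 − 20·log₁₀(40.0/3.6) = 86.7 − 20.92 = 65.78 dB.
server rack: 64.1 − 20·log₁₀(33.9/3.6) = 64.1 − 19.48 = 44.62 dB.
Σ 10^(L/10) = 5.192e+06 → L_total = 10·log₁₀(5.192e+06) = 67.15 dB.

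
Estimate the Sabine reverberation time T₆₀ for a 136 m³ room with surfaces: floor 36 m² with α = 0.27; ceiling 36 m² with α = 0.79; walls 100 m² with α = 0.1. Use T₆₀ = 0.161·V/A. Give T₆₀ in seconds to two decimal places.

Total absorption A = 36·0.27 + 36·0.79 + 100·0.1 = 48.16 m² sabins.
T₆₀ = 0.161·V/A = 0.161·136/48.16 = 0.455 s.

0.45 s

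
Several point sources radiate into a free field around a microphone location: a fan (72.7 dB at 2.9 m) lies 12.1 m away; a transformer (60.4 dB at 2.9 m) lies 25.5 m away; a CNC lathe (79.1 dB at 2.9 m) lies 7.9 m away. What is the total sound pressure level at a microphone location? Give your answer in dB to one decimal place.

Propagate each source to the receiver with L = L_ref − 20·log₁₀(r/r_ref), then add intensities.
fan: 72.7 − 20·log₁₀(12.1/2.9) = 72.7 − 12.41 = 60.29 dB.
transformer: 60.4 − 20·log₁₀(25.5/2.9) = 60.4 − 18.88 = 41.52 dB.
CNC lathe: 79.1 − 20·log₁₀(7.9/2.9) = 79.1 − 8.70 = 70.40 dB.
Σ 10^(L/10) = 1.204e+07 → L_total = 10·log₁₀(1.204e+07) = 70.81 dB.

70.8 dB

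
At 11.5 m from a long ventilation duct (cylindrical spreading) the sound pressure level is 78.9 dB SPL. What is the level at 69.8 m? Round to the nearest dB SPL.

Cylindrical spreading from a line source gives a 10·log₁₀(r₂/r₁) drop.
L₂ = 78.9 − 10·log₁₀(69.8/11.5) = 78.9 − 7.832 = 71.07 dB SPL.

71 dB SPL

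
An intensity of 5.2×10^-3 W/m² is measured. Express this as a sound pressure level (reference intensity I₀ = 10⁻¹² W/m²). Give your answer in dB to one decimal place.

L = 10·log₁₀(I/I₀) = 10·log₁₀(5.2×10^-3/10⁻¹²) = 10·log₁₀(5.2×10^9).
L = 10·(0.7160 + 9) = 97.16 dB.

97.2 dB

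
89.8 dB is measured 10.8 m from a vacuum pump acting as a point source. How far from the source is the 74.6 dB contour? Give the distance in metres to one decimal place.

Point-source spreading drops the level by 20·log₁₀(r₂/r₁); inverting, r₂/r₁ = 10^(ΔL/20).
r₂ = 10.8·10^((89.8−74.6)/20) = 10.8·10^(15.2/20) = 62.15 m.

62.1 m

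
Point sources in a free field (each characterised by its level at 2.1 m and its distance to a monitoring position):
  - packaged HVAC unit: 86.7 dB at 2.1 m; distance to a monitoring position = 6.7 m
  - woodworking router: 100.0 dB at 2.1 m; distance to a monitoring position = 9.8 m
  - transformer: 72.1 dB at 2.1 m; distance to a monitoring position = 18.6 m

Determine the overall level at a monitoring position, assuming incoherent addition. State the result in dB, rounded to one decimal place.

Propagate each source to the receiver with L = L_ref − 20·log₁₀(r/r_ref), then add intensities.
packaged HVAC unit: 86.7 − 20·log₁₀(6.7/2.1) = 86.7 − 10.08 = 76.62 dB.
woodworking router: 100.0 − 20·log₁₀(9.8/2.1) = 100.0 − 13.38 = 86.62 dB.
transformer: 72.1 − 20·log₁₀(18.6/2.1) = 72.1 − 18.95 = 53.15 dB.
Σ 10^(L/10) = 5.053e+08 → L_total = 10·log₁₀(5.053e+08) = 87.04 dB.

87.0 dB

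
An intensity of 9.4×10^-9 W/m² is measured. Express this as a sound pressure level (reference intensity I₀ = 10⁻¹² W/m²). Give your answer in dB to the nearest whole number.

40 dB

L = 10·log₁₀(I/I₀) = 10·log₁₀(9.4×10^-9/10⁻¹²) = 10·log₁₀(9.4×10^3).
L = 10·(0.9731 + 3) = 39.73 dB.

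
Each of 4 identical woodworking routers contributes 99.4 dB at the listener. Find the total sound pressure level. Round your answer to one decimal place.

105.4 dB

L_total = L₁ + 10·log₁₀ N for N identical incoherent sources.
L_total = 99.4 + 10·log₁₀(4) = 99.4 + 6.021 = 105.42 dB.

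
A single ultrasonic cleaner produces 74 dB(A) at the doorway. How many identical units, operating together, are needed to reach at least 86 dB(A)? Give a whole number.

The shortfall is 86 − 74 = 12.0 dB, and N units add 10·log₁₀ N, so need 10·log₁₀ N ≥ 12.0.
N ≥ 10^(12.0/10) = 15.849, so N = 16.

16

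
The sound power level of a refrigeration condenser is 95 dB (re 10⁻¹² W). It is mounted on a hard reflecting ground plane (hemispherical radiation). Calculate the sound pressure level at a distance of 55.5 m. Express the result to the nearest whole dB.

52 dB

L_p = L_w − 10·log₁₀(2π·r²) with r = 55.5 m.
2π·r² = 1.935e+04 m², 10·log₁₀ of that is 42.868 dB.
L_p = 95 − 42.868 = 52.13 dB.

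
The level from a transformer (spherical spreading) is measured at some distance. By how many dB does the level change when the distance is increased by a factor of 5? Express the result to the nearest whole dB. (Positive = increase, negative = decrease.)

With spherical spreading the level changes by −20·log₁₀(r₂/r₁).
ΔL = −20·log₁₀(5) = -13.98 dB.

-14 dB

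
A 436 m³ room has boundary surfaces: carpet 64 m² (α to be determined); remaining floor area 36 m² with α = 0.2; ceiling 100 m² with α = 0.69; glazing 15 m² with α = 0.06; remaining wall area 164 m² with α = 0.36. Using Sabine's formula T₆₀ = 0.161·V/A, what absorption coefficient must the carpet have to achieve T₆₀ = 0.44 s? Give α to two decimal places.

A = 0.161·V/T₆₀ = 0.161·436/0.44 = 159.54 m² sabins.
Absorption from the other surfaces = 36·0.2 + 100·0.69 + 15·0.06 + 164·0.36 = 136.14 m², so the carpet must supply 23.40 m² over 64 m².
α = 23.40/64 = 0.366.

0.37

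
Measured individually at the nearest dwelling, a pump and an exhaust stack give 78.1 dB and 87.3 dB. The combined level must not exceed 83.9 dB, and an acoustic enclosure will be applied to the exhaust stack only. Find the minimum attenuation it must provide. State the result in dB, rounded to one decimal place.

4.7 dB

Everything except the exhaust stack sums to 10^(78.1/10) = 6.457e+07 in linear terms, 78.10 dB.
The limit corresponds to 10^(83.9/10) = 2.455e+08; subtracting the fixed part leaves 1.809e+08 for the exhaust stack, i.e. 82.57 dB.
Required insertion loss = 87.3 − 82.57 = 4.73 dB.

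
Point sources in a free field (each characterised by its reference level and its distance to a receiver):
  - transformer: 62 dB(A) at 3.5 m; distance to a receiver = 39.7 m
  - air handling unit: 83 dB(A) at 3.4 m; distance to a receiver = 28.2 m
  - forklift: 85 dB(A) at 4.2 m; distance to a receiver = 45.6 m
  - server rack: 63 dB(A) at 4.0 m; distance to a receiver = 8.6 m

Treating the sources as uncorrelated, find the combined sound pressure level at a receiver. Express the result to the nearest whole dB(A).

68 dB(A)

Apply inverse-square spreading to bring every level to the receiver, then sum 10^(L/10).
transformer: 62 − 20·log₁₀(39.7/3.5) = 62 − 21.09 = 40.91 dB(A).
air handling unit: 83 − 20·log₁₀(28.2/3.4) = 83 − 18.38 = 64.62 dB(A).
forklift: 85 − 20·log₁₀(45.6/4.2) = 85 − 20.71 = 64.29 dB(A).
server rack: 63 − 20·log₁₀(8.6/4.0) = 63 − 6.65 = 56.35 dB(A).
Σ 10^(L/10) = 6.027e+06 → L_total = 10·log₁₀(6.027e+06) = 67.80 dB(A).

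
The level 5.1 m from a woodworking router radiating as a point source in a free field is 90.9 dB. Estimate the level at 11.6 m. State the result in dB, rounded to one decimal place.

83.8 dB

For a point source, L₂ = L₁ − 20·log₁₀(r₂/r₁).
L₂ = 90.9 − 20·log₁₀(11.6/5.1) = 90.9 − 7.138 = 83.76 dB.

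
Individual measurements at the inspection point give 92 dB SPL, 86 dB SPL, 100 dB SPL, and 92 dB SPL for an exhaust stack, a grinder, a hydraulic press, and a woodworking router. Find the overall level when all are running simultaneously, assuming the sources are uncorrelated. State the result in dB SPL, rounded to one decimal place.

101.3 dB SPL

For uncorrelated sources the intensities add, so convert each level to linear form, sum, and take 10·log₁₀ of the total.
Σ 10^(L/10) = 10^(92/10) + 10^(86/10) + 10^(100/10) + 10^(92/10) = 1.357e+10.
L_total = 10·log₁₀(1.357e+10) = 101.33 dB SPL.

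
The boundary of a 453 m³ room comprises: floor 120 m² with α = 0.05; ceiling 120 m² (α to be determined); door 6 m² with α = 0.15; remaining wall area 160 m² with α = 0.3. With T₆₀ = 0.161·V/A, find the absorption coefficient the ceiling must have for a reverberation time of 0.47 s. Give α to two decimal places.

Required total absorption A = 0.161·453/0.47 = 155.18 m².
Absorption from the other surfaces = 120·0.05 + 6·0.15 + 160·0.3 = 54.90 m², so the ceiling must supply 100.28 m² over 120 m².
α = 100.28/120 = 0.836.

0.84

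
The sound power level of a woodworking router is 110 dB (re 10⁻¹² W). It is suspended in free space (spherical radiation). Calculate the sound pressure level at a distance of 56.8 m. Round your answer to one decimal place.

63.9 dB

L_p = L_w − 10·log₁₀(4π·r²) with r = 56.8 m.
4π·r² = 4.054e+04 m², 10·log₁₀ of that is 46.079 dB.
L_p = 110 − 46.079 = 63.92 dB.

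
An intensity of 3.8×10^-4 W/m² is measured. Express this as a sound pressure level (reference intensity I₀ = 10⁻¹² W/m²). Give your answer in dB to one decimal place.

85.8 dB

L = 10·log₁₀(I/I₀) = 10·log₁₀(3.8×10^-4/10⁻¹²) = 10·log₁₀(3.8×10^8).
L = 10·(0.5798 + 8) = 85.80 dB.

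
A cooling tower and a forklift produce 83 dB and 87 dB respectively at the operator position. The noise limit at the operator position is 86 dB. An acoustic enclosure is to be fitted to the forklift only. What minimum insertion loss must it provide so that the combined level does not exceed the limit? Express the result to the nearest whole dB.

The untreated sources together contribute 10^(83/10) = 1.995e+08, i.e. 83.00 dB.
The limit corresponds to 10^(86/10) = 3.981e+08; subtracting the fixed part leaves 1.986e+08 for the forklift, i.e. 82.98 dB.
Required insertion loss = 87 − 82.98 = 4.02 dB.

4 dB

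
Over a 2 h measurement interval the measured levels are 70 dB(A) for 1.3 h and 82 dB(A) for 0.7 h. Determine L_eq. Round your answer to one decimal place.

L_eq = 10·log₁₀[(1/T)·Σ tᵢ·10^(Lᵢ/10)] with T = 2 h.
Σ tᵢ·10^(Lᵢ/10) = 1.3·10^(70/10) + 0.7·10^(82/10) = 1.239e+08.
L_eq = 10·log₁₀(1.239e+08/2) = 77.92 dB(A).

77.9 dB(A)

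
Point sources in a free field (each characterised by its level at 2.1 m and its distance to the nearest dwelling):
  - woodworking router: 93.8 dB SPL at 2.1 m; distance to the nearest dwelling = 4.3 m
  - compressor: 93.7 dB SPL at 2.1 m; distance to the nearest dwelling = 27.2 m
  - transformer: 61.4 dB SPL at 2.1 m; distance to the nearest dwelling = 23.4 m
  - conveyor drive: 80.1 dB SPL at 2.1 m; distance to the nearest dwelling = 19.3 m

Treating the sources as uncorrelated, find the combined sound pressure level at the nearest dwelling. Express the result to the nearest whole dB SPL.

88 dB SPL

Apply inverse-square spreading to bring every level to the receiver, then sum 10^(L/10).
woodworking router: 93.8 − 20·log₁₀(4.3/2.1) = 93.8 − 6.22 = 87.58 dB SPL.
compressor: 93.7 − 20·log₁₀(27.2/2.1) = 93.7 − 22.25 = 71.45 dB SPL.
transformer: 61.4 − 20·log₁₀(23.4/2.1) = 61.4 − 20.94 = 40.46 dB SPL.
conveyor drive: 80.1 − 20·log₁₀(19.3/2.1) = 80.1 − 19.27 = 60.83 dB SPL.
Σ 10^(L/10) = 5.873e+08 → L_total = 10·log₁₀(5.873e+08) = 87.69 dB SPL.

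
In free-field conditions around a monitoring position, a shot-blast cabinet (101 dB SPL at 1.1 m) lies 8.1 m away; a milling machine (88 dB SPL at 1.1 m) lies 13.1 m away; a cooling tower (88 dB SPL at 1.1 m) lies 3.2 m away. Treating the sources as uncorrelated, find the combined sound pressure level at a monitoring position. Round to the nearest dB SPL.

First find each source's level at the receiver (point-source: −20·log₁₀(r/r_ref)), then combine on an intensity basis.
shot-blast cabinet: 101 − 20·log₁₀(8.1/1.1) = 101 − 17.34 = 83.66 dB SPL.
milling machine: 88 − 20·log₁₀(13.1/1.1) = 88 − 21.52 = 66.48 dB SPL.
cooling tower: 88 − 20·log₁₀(3.2/1.1) = 88 − 9.28 = 78.72 dB SPL.
Σ 10^(L/10) = 3.112e+08 → L_total = 10·log₁₀(3.112e+08) = 84.93 dB SPL.

85 dB SPL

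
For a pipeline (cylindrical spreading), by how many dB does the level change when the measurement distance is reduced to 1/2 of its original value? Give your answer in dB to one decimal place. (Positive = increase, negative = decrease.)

+3.0 dB

Line-source spreading: ΔL = −10·log₁₀(r₂/r₁).
ΔL = −10·log₁₀(0.5) = +3.01 dB.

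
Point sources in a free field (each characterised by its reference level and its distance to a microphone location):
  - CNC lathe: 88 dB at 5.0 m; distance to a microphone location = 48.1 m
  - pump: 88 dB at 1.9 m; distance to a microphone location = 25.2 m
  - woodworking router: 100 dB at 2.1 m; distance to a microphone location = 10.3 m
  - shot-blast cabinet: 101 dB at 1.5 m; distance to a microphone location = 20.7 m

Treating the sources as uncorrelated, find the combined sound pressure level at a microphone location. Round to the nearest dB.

Propagate each source to the receiver with L = L_ref − 20·log₁₀(r/r_ref), then add intensities.
CNC lathe: 88 − 20·log₁₀(48.1/5.0) = 88 − 19.66 = 68.34 dB.
pump: 88 − 20·log₁₀(25.2/1.9) = 88 − 22.45 = 65.55 dB.
woodworking router: 100 − 20·log₁₀(10.3/2.1) = 100 − 13.81 = 86.19 dB.
shot-blast cabinet: 101 − 20·log₁₀(20.7/1.5) = 101 − 22.80 = 78.20 dB.
Σ 10^(L/10) = 4.922e+08 → L_total = 10·log₁₀(4.922e+08) = 86.92 dB.

87 dB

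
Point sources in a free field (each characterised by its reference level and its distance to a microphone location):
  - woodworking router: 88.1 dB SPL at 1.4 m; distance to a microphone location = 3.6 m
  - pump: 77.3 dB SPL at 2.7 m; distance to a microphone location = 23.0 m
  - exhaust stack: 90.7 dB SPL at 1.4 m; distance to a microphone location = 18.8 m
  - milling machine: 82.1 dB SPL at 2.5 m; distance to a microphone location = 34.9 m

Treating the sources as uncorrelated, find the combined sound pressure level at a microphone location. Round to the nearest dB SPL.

Apply inverse-square spreading to bring every level to the receiver, then sum 10^(L/10).
woodworking router: 88.1 − 20·log₁₀(3.6/1.4) = 88.1 − 8.20 = 79.90 dB SPL.
pump: 77.3 − 20·log₁₀(23.0/2.7) = 77.3 − 18.61 = 58.69 dB SPL.
exhaust stack: 90.7 − 20·log₁₀(18.8/1.4) = 90.7 − 22.56 = 68.14 dB SPL.
milling machine: 82.1 − 20·log₁₀(34.9/2.5) = 82.1 − 22.90 = 59.20 dB SPL.
Σ 10^(L/10) = 1.057e+08 → L_total = 10·log₁₀(1.057e+08) = 80.24 dB SPL.

80 dB SPL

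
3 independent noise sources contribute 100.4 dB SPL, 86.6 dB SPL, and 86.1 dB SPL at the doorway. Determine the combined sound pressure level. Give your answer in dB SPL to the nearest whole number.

101 dB SPL

Incoherent sources combine by intensity addition: L_total = 10·log₁₀(Σ 10^(L_i/10)).
Σ 10^(L/10) = 10^(100.4/10) + 10^(86.6/10) + 10^(86.1/10) = 1.183e+10.
L_total = 10·log₁₀(1.183e+10) = 100.73 dB SPL.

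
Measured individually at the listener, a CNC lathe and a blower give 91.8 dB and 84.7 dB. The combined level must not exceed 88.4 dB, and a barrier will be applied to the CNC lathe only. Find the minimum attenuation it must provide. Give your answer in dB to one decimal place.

Fixed contribution from the other source: Σ 10^(L/10) = 10^(84.7/10) = 2.951e+08 (84.70 dB).
To meet 88.4 dB overall, the treated CNC lathe may contribute at most 10^(88.4/10) − 2.951e+08 = 3.967e+08, i.e. 85.98 dB.
So the CNC lathe must be reduced from 91.8 to 85.98 dB: IL = 5.82 dB.

5.8 dB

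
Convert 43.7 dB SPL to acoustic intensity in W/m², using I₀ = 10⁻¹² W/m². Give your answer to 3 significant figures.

2.34e-08 W/m²

I = I₀·10^(L/10) = 10⁻¹² × 10^(43.7/10) = 10^(-7.630).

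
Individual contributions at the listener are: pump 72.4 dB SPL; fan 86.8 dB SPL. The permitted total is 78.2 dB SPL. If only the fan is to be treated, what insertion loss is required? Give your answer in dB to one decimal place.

9.9 dB

Fixed contribution from the other source: Σ 10^(L/10) = 10^(72.4/10) = 1.738e+07 (72.40 dB SPL).
To meet 78.2 dB SPL overall, the treated fan may contribute at most 10^(78.2/10) − 1.738e+07 = 4.869e+07, i.e. 76.87 dB SPL.
Required insertion loss = 86.8 − 76.87 = 9.93 dB.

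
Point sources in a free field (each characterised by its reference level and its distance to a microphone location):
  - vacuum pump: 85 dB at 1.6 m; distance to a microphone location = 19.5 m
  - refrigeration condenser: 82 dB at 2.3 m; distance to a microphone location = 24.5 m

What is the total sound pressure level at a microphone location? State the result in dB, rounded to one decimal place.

65.5 dB

Propagate each source to the receiver with L = L_ref − 20·log₁₀(r/r_ref), then add intensities.
vacuum pump: 85 − 20·log₁₀(19.5/1.6) = 85 − 21.72 = 63.28 dB.
refrigeration condenser: 82 − 20·log₁₀(24.5/2.3) = 82 − 20.55 = 61.45 dB.
Σ 10^(L/10) = 3.526e+06 → L_total = 10·log₁₀(3.526e+06) = 65.47 dB.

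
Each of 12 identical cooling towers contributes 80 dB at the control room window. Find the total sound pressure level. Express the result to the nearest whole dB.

91 dB

With 12 equal, uncorrelated contributions the intensity is 12× that of one unit, giving a rise of 10·log₁₀ 12.
L_total = 80 + 10·log₁₀(12) = 80 + 10.792 = 90.79 dB.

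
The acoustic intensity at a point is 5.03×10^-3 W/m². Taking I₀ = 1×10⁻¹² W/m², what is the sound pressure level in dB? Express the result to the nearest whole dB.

Dividing by I₀ shifts the exponent by 12: I/I₀ = 5.03×10^9.
L = 10·(0.7016 + 9) = 97.02 dB.

97 dB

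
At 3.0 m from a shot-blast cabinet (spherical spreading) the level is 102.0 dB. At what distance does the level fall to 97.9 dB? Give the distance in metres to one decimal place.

For a point source L₁ − L₂ = 20·log₁₀(r₂/r₁), so r₂ = r₁·10^((L₁−L₂)/20).
r₂ = 3.0·10^((102.0−97.9)/20) = 3.0·10^(4.1/20) = 4.81 m.

4.8 m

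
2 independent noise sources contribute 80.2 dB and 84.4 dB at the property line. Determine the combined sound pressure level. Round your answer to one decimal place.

85.8 dB

For uncorrelated sources the intensities add, so convert each level to linear form, sum, and take 10·log₁₀ of the total.
Σ 10^(L/10) = 10^(80.2/10) + 10^(84.4/10) = 3.801e+08.
L_total = 10·log₁₀(3.801e+08) = 85.80 dB.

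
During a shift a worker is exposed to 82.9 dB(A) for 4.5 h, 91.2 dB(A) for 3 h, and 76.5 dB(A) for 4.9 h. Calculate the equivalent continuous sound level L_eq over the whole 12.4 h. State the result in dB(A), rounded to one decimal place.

The energy average is taken in the linear domain: L_eq = 10·log₁₀[(Σ tᵢ·10^(Lᵢ/10))/T], T = 12.4 h.
Σ tᵢ·10^(Lᵢ/10) = 4.5·10^(82.9/10) + 3·10^(91.2/10) + 4.9·10^(76.5/10) = 5.051e+09.
L_eq = 10·log₁₀(5.051e+09/12.4) = 86.10 dB(A).

86.1 dB(A)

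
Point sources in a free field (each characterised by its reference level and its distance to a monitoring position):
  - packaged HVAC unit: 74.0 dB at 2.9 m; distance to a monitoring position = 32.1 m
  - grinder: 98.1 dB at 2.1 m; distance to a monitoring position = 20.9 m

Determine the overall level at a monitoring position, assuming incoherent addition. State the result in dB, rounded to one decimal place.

78.2 dB

Apply inverse-square spreading to bring every level to the receiver, then sum 10^(L/10).
packaged HVAC unit: 74.0 − 20·log₁₀(32.1/2.9) = 74.0 − 20.88 = 53.12 dB.
grinder: 98.1 − 20·log₁₀(20.9/2.1) = 98.1 − 19.96 = 78.14 dB.
Σ 10^(L/10) = 6.539e+07 → L_total = 10·log₁₀(6.539e+07) = 78.16 dB.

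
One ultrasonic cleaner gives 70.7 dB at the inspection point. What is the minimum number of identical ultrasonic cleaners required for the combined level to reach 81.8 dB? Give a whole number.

13

The shortfall is 81.8 − 70.7 = 11.1 dB, and N units add 10·log₁₀ N, so need 10·log₁₀ N ≥ 11.1.
N ≥ 10^(11.1/10) = 12.882, so N = 13.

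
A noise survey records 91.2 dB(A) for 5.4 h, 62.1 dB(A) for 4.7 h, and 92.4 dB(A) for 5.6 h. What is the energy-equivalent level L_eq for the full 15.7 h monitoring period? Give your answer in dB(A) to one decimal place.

90.3 dB(A)

Weight each interval's intensity by its duration and average over T = 15.7 h:
Σ tᵢ·10^(Lᵢ/10) = 5.4·10^(91.2/10) + 4.7·10^(62.1/10) + 5.6·10^(92.4/10) = 1.686e+10.
L_eq = 10·log₁₀(1.686e+10/15.7) = 90.31 dB(A).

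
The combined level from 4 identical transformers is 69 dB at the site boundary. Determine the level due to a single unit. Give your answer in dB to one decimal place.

4 equal contributions raise the level by 10·log₁₀ 4 = 6.021 dB, so each unit alone gives 69 − 6.021.

63.0 dB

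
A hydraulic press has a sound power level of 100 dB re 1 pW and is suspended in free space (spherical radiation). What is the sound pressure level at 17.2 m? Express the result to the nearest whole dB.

L_p = L_w − 10·log₁₀(4π·r²) with r = 17.2 m.
4π·r² = 3718 m², 10·log₁₀ of that is 35.703 dB.
L_p = 100 − 35.703 = 64.30 dB.

64 dB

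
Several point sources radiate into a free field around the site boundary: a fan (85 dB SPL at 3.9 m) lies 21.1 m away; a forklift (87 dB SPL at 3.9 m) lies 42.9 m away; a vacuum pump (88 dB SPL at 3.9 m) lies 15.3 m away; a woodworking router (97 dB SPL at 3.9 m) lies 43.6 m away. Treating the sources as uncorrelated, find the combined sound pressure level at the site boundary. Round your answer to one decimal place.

First find each source's level at the receiver (point-source: −20·log₁₀(r/r_ref)), then combine on an intensity basis.
fan: 85 − 20·log₁₀(21.1/3.9) = 85 − 14.66 = 70.34 dB SPL.
forklift: 87 − 20·log₁₀(42.9/3.9) = 87 − 20.83 = 66.17 dB SPL.
vacuum pump: 88 − 20·log₁₀(15.3/3.9) = 88 − 11.87 = 76.13 dB SPL.
woodworking router: 97 − 20·log₁₀(43.6/3.9) = 97 − 20.97 = 76.03 dB SPL.
Σ 10^(L/10) = 9.604e+07 → L_total = 10·log₁₀(9.604e+07) = 79.82 dB SPL.

79.8 dB SPL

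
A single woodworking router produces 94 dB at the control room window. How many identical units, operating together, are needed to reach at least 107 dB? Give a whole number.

N identical sources give L₁ + 10·log₁₀ N, so require 10·log₁₀ N ≥ 107 − 94 = 13.0 dB.
N ≥ 10^(13.0/10) = 19.953, so N = 20.

20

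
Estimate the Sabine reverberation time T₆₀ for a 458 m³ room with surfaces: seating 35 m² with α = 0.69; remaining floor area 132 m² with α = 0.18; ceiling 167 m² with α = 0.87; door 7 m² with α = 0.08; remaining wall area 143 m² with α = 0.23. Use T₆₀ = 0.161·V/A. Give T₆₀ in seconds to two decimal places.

0.33 s

Total absorption A = 35·0.69 + 132·0.18 + 167·0.87 + 7·0.08 + 143·0.23 = 226.65 m² sabins.
T₆₀ = 0.161·V/A = 0.161·458/226.65 = 0.325 s.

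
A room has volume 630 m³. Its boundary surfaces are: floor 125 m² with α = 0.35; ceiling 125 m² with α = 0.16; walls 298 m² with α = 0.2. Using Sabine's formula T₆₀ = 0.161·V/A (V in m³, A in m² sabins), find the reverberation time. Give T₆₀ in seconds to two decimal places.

Total absorption A = 125·0.35 + 125·0.16 + 298·0.2 = 123.35 m² sabins.
T₆₀ = 0.161 × 630 / 123.35 = 0.822 s.

0.82 s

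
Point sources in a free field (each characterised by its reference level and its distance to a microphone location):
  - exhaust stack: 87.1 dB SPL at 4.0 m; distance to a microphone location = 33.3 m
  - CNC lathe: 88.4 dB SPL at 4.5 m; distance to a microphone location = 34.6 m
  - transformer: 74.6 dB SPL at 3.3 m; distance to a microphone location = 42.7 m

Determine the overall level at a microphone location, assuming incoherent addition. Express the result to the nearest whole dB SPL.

73 dB SPL

Apply inverse-square spreading to bring every level to the receiver, then sum 10^(L/10).
exhaust stack: 87.1 − 20·log₁₀(33.3/4.0) = 87.1 − 18.41 = 68.69 dB SPL.
CNC lathe: 88.4 − 20·log₁₀(34.6/4.5) = 88.4 − 17.72 = 70.68 dB SPL.
transformer: 74.6 − 20·log₁₀(42.7/3.3) = 74.6 − 22.24 = 52.36 dB SPL.
Σ 10^(L/10) = 1.927e+07 → L_total = 10·log₁₀(1.927e+07) = 72.85 dB SPL.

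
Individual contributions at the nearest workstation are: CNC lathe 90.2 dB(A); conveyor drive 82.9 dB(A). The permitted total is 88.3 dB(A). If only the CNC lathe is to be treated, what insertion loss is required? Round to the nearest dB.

Fixed contribution from the other source: Σ 10^(L/10) = 10^(82.9/10) = 1.950e+08 (82.90 dB(A)).
The limit corresponds to 10^(88.3/10) = 6.761e+08; subtracting the fixed part leaves 4.811e+08 for the CNC lathe, i.e. 86.82 dB(A).
So the CNC lathe must be reduced from 90.2 to 86.82 dB(A): IL = 3.38 dB.

3 dB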